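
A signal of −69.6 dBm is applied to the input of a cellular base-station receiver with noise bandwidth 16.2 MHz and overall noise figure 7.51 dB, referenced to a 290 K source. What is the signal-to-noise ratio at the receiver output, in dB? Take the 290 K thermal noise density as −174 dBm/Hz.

24.8 dB

Noise floor: N = −174 + 10 log₁₀(B) + NF
10 log₁₀(1.62×10⁷) = 72.1 dB
N = −174 + 72.1 + 7.51 = −94.39 dBm
SNR = P_sig − N = −69.6 − (−94.39) = 24.79 dB → 24.8 dB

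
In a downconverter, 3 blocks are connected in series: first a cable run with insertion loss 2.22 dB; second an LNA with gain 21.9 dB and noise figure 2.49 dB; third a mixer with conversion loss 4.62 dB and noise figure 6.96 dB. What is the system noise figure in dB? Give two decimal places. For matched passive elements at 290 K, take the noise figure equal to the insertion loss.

4.77 dB

Convert to linear (a loss of L dB is a gain of −L dB): F_i = 10^(NF_i/10), G_i = 10^(G_i,dB/10)
  Stage 1: F_1 = 10^(2.22/10) = 1.667, G_1 = 10^(−2.22/10) = 0.5998
  Stage 2: F_2 = 10^(2.49/10) = 1.774, G_2 = 10^(21.9/10) = 154.9
  Stage 3: F_3 = 10^(6.96/10) = 4.966, G_3 = 10^(−4.62/10) = 0.3451
Friis cascade:
  F = 1.667 + (1.774 − 1)/0.5998 + (4.966 − 1)/92.90 = 3.001
NF = 10 log₁₀(3.001) = 4.77 dB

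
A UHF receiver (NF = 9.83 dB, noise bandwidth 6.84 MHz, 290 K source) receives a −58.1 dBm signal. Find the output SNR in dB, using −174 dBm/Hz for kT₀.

37.7 dB

Noise floor: N = −174 + 10 log₁₀(B) + NF
10 log₁₀(6.84×10⁶) = 68.35 dB
N = −174 + 68.35 + 9.83 = −95.82 dBm
SNR = P_sig − N = −58.1 − (−95.82) = 37.72 dB → 37.7 dB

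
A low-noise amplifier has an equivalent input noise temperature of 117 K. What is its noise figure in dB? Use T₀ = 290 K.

1.47 dB

F = 1 + T_e/T₀ = 1 + 117/290 = 1.40345
NF = 10 log₁₀(1.40345) = 1.47 dB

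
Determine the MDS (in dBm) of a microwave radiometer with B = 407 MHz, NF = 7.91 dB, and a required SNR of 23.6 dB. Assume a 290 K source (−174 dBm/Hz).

−56.4 dBm

Sensitivity = −174 + 10 log₁₀(B) + NF + SNR_min
= −174 + 86.1 + 7.91 + 23.6
= −56.39 dBm → −56.4 dBm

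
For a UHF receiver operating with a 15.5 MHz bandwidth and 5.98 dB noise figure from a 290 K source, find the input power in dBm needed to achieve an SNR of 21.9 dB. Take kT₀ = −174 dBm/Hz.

−74.2 dBm

Sensitivity = −174 + 10 log₁₀(B) + NF + SNR_min
= −174 + 71.9 + 5.98 + 21.9
= −74.22 dBm → −74.2 dBm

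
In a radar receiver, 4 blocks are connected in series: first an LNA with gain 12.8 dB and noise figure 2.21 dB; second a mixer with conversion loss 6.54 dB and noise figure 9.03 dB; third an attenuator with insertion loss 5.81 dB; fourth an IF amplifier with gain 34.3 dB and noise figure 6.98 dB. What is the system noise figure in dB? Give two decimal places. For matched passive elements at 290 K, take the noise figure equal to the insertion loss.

7.99 dB

Convert to linear (a loss of L dB is a gain of −L dB): F_i = 10^(NF_i/10), G_i = 10^(G_i,dB/10)
  Stage 1: F_1 = 10^(2.21/10) = 1.663, G_1 = 10^(12.8/10) = 19.05
  Stage 2: F_2 = 10^(9.03/10) = 7.998, G_2 = 10^(−6.54/10) = 0.2218
  Stage 3: F_3 = 10^(5.81/10) = 3.811, G_3 = 10^(−5.81/10) = 0.2624
  Stage 4: F_4 = 10^(6.98/10) = 4.989, G_4 = 10^(34.3/10) = 2692
Friis cascade:
  F = 1.663 + (7.998 − 1)/19.05 + (3.811 − 1)/4.227 + (4.989 − 1)/1.109 = 6.292
NF = 10 log₁₀(6.292) = 7.99 dB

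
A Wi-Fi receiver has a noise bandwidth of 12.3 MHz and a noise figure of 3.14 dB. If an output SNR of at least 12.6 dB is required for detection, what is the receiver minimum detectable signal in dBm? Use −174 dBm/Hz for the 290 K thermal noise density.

Sensitivity = −174 + 10 log₁₀(B) + NF + SNR_min
= −174 + 70.9 + 3.14 + 12.6
= −87.36 dBm → −87.4 dBm

−87.4 dBm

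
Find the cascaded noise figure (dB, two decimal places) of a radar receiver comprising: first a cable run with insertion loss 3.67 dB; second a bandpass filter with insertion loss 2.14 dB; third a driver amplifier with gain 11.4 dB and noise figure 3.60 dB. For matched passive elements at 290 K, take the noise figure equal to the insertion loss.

Convert to linear (a loss of L dB is a gain of −L dB): F_i = 10^(NF_i/10), G_i = 10^(G_i,dB/10)
  Stage 1: F_1 = 10^(3.67/10) = 2.328, G_1 = 10^(−3.67/10) = 0.4295
  Stage 2: F_2 = 10^(2.14/10) = 1.637, G_2 = 10^(−2.14/10) = 0.6109
  Stage 3: F_3 = 10^(3.60/10) = 2.291, G_3 = 10^(11.4/10) = 13.80
Friis cascade:
  F = 2.328 + (1.637 − 1)/0.4295 + (2.291 − 1)/0.2624 = 8.730
NF = 10 log₁₀(8.730) = 9.41 dB

9.41 dB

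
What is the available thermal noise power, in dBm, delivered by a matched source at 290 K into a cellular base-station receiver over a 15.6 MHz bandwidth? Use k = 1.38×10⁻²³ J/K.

P_n = kTB = 1.38×10⁻²³ × 290 × 1.56×10⁷ = 6.24×10⁻¹⁴ W
In dBm: 10 log₁₀(6.24×10⁻¹⁴ / 10⁻³) = −102.0 dBm

−102.0 dBm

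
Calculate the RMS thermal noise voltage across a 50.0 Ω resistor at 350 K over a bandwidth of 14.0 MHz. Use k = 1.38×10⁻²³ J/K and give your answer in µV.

3.68 µV

V_n = √(4kTRB)
4kTRB = 4 × 1.38×10⁻²³ × 350 × 5.00×10¹ × 1.40×10⁷ = 1.35×10⁻¹¹ V²
V_n = √(1.35×10⁻¹¹) = 3.68×10⁻⁶ V = 3.68 µV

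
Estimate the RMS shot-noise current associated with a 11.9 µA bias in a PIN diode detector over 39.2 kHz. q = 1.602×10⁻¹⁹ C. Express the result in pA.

387 pA

I_n = √(2qI·B)
2qI·B = 2 × 1.602×10⁻¹⁹ × 1.19×10⁻⁵ × 3.92×10⁴ = 1.49×10⁻¹⁹ A²
I_n = √(1.49×10⁻¹⁹) = 3.87×10⁻¹⁰ A = 387 pA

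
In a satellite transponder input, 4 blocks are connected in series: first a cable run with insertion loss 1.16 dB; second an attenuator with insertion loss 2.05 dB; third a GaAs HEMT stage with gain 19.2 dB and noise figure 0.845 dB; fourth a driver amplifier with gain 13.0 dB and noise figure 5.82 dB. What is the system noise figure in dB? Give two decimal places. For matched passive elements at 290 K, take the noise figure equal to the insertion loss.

Convert to linear (a loss of L dB is a gain of −L dB): F_i = 10^(NF_i/10), G_i = 10^(G_i,dB/10)
  Stage 1: F_1 = 10^(1.16/10) = 1.306, G_1 = 10^(−1.16/10) = 0.7656
  Stage 2: F_2 = 10^(2.05/10) = 1.603, G_2 = 10^(−2.05/10) = 0.6237
  Stage 3: F_3 = 10^(0.845/10) = 1.215, G_3 = 10^(19.2/10) = 83.18
  Stage 4: F_4 = 10^(5.82/10) = 3.819, G_4 = 10^(13.0/10) = 19.95
Friis cascade:
  F = 1.306 + (1.603 − 1)/0.7656 + (1.215 − 1)/0.4775 + (3.819 − 1)/39.72 = 2.615
NF = 10 log₁₀(2.615) = 4.17 dB

4.17 dB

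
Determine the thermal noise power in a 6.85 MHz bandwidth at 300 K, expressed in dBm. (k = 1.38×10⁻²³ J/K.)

−105.5 dBm

P_n = kTB = 1.38×10⁻²³ × 300 × 6.85×10⁶ = 2.84×10⁻¹⁴ W
In dBm: 10 log₁₀(2.84×10⁻¹⁴ / 10⁻³) = −105.5 dBm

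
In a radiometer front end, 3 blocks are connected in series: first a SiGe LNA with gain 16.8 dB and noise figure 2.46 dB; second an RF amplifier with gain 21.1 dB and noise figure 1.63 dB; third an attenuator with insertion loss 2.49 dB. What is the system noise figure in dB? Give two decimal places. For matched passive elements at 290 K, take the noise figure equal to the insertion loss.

2.48 dB

Convert to linear (a loss of L dB is a gain of −L dB): F_i = 10^(NF_i/10), G_i = 10^(G_i,dB/10)
  Stage 1: F_1 = 10^(2.46/10) = 1.762, G_1 = 10^(16.8/10) = 47.86
  Stage 2: F_2 = 10^(1.63/10) = 1.455, G_2 = 10^(21.1/10) = 128.8
  Stage 3: F_3 = 10^(2.49/10) = 1.774, G_3 = 10^(−2.49/10) = 0.5636
Friis cascade:
  F = 1.762 + (1.455 − 1)/47.86 + (1.774 − 1)/6166 = 1.772
NF = 10 log₁₀(1.772) = 2.48 dB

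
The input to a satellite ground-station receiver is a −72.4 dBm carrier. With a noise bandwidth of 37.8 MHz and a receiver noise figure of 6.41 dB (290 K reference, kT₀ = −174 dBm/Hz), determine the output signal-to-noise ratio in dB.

19.4 dB

Noise floor: N = −174 + 10 log₁₀(B) + NF
10 log₁₀(3.78×10⁷) = 75.77 dB
N = −174 + 75.77 + 6.41 = −91.82 dBm
SNR = P_sig − N = −72.4 − (−91.82) = 19.42 dB → 19.4 dB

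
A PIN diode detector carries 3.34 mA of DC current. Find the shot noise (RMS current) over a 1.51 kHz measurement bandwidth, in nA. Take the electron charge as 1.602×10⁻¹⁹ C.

1.27 nA

I_n = √(2qI·B)
2qI·B = 2 × 1.602×10⁻¹⁹ × 3.34×10⁻³ × 1.51×10³ = 1.62×10⁻¹⁸ A²
I_n = √(1.62×10⁻¹⁸) = 1.27×10⁻⁹ A = 1.27 nA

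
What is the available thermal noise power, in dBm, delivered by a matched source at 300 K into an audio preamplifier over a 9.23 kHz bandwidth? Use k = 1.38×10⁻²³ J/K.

P_n = kTB = 1.38×10⁻²³ × 300 × 9.23×10³ = 3.82×10⁻¹⁷ W
In dBm: 10 log₁₀(3.82×10⁻¹⁷ / 10⁻³) = −134.2 dBm

−134.2 dBm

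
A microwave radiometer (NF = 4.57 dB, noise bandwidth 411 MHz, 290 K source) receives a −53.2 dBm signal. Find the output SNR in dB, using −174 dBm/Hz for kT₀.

Noise floor: N = −174 + 10 log₁₀(B) + NF
10 log₁₀(4.11×10⁸) = 86.14 dB
N = −174 + 86.14 + 4.57 = −83.29 dBm
SNR = P_sig − N = −53.2 − (−83.29) = 30.09 dB → 30.1 dB

30.1 dB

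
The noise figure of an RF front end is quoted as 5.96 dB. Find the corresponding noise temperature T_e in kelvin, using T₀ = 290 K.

854 K

F = 10^(5.96/10) = 3.94457
T_e = (F − 1)·T₀ = (3.94457 − 1) × 290 = 854 K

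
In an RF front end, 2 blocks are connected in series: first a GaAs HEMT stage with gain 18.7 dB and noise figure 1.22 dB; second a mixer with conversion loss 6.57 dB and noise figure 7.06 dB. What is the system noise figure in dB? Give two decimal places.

1.40 dB

Convert to linear (a loss of L dB is a gain of −L dB): F_i = 10^(NF_i/10), G_i = 10^(G_i,dB/10)
  Stage 1: F_1 = 10^(1.22/10) = 1.324, G_1 = 10^(18.7/10) = 74.13
  Stage 2: F_2 = 10^(7.06/10) = 5.082, G_2 = 10^(−6.57/10) = 0.2203
Friis cascade:
  F = 1.324 + (5.082 − 1)/74.13 = 1.379
NF = 10 log₁₀(1.379) = 1.40 dB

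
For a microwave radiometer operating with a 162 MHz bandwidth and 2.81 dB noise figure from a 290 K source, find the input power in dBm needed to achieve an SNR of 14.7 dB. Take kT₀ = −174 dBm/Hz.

Sensitivity = −174 + 10 log₁₀(B) + NF + SNR_min
= −174 + 82.1 + 2.81 + 14.7
= −74.39 dBm → −74.4 dBm

−74.4 dBm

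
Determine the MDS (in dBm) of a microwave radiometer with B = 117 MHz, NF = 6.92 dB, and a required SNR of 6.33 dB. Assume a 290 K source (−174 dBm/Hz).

Sensitivity = −174 + 10 log₁₀(B) + NF + SNR_min
= −174 + 80.68 + 6.92 + 6.33
= −80.07 dBm → −80.1 dBm

−80.1 dBm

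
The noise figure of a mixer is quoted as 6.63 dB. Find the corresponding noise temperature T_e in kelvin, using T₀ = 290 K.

1045 K

F = 10^(6.63/10) = 4.60257
T_e = (F − 1)·T₀ = (4.60257 − 1) × 290 = 1045 K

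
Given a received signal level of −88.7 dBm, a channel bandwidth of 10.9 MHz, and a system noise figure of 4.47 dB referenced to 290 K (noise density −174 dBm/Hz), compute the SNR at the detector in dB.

10.5 dB

Noise floor: N = −174 + 10 log₁₀(B) + NF
10 log₁₀(1.09×10⁷) = 70.37 dB
N = −174 + 70.37 + 4.47 = −99.16 dBm
SNR = P_sig − N = −88.7 − (−99.16) = 10.46 dB → 10.5 dB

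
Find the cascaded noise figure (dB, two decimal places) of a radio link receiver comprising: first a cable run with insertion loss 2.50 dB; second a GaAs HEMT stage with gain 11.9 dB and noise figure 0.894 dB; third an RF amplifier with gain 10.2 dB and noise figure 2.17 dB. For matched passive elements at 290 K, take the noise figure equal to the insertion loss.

3.54 dB

Convert to linear (a loss of L dB is a gain of −L dB): F_i = 10^(NF_i/10), G_i = 10^(G_i,dB/10)
  Stage 1: F_1 = 10^(2.50/10) = 1.778, G_1 = 10^(−2.50/10) = 0.5623
  Stage 2: F_2 = 10^(0.894/10) = 1.229, G_2 = 10^(11.9/10) = 15.49
  Stage 3: F_3 = 10^(2.17/10) = 1.648, G_3 = 10^(10.2/10) = 10.47
Friis cascade:
  F = 1.778 + (1.229 − 1)/0.5623 + (1.648 − 1)/8.710 = 2.259
NF = 10 log₁₀(2.259) = 3.54 dB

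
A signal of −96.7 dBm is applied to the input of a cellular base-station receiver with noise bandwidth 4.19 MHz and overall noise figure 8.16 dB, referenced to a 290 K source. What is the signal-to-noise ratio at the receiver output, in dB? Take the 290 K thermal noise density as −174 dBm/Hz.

2.9 dB

Noise floor: N = −174 + 10 log₁₀(B) + NF
10 log₁₀(4.19×10⁶) = 66.22 dB
N = −174 + 66.22 + 8.16 = −99.62 dBm
SNR = P_sig − N = −96.7 − (−99.62) = 2.92 dB → 2.9 dB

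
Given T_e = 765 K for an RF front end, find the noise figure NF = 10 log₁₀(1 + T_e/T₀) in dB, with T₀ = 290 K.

5.61 dB

F = 1 + T_e/T₀ = 1 + 765/290 = 3.63793
NF = 10 log₁₀(3.63793) = 5.61 dB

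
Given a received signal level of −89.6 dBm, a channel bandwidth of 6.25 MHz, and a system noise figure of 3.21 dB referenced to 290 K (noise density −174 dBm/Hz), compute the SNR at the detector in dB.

13.2 dB

Noise floor: N = −174 + 10 log₁₀(B) + NF
10 log₁₀(6.25×10⁶) = 67.96 dB
N = −174 + 67.96 + 3.21 = −102.83 dBm
SNR = P_sig − N = −89.6 − (−102.83) = 13.23 dB → 13.2 dB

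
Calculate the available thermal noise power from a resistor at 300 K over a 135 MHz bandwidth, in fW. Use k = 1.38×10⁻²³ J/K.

P_n = kTB = 1.38×10⁻²³ × 300 × 1.35×10⁸ = 5.59×10⁻¹³ W = 559 fW

559 fW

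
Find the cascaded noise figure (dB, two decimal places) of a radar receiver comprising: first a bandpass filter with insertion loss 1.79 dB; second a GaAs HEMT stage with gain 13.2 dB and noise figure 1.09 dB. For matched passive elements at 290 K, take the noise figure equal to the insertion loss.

Convert to linear (a loss of L dB is a gain of −L dB): F_i = 10^(NF_i/10), G_i = 10^(G_i,dB/10)
  Stage 1: F_1 = 10^(1.79/10) = 1.510, G_1 = 10^(−1.79/10) = 0.6622
  Stage 2: F_2 = 10^(1.09/10) = 1.285, G_2 = 10^(13.2/10) = 20.89
Friis cascade:
  F = 1.510 + (1.285 − 1)/0.6622 = 1.941
NF = 10 log₁₀(1.941) = 2.88 dB

2.88 dB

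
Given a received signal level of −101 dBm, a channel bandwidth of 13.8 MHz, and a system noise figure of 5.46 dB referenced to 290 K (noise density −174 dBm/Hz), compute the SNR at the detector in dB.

Noise floor: N = −174 + 10 log₁₀(B) + NF
10 log₁₀(1.38×10⁷) = 71.4 dB
N = −174 + 71.4 + 5.46 = −97.14 dBm
SNR = P_sig − N = −101 − (−97.14) = −3.86 dB → −3.9 dB

−3.9 dB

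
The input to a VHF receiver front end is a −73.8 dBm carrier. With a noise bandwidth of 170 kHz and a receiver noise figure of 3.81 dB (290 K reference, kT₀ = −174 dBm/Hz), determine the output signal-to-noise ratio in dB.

Noise floor: N = −174 + 10 log₁₀(B) + NF
10 log₁₀(1.70×10⁵) = 52.3 dB
N = −174 + 52.3 + 3.81 = −117.89 dBm
SNR = P_sig − N = −73.8 − (−117.89) = 44.09 dB → 44.1 dB

44.1 dB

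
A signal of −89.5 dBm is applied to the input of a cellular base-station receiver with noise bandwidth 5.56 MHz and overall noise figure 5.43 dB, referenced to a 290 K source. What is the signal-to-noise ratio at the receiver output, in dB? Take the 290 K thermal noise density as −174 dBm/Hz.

11.6 dB

Noise floor: N = −174 + 10 log₁₀(B) + NF
10 log₁₀(5.56×10⁶) = 67.45 dB
N = −174 + 67.45 + 5.43 = −101.12 dBm
SNR = P_sig − N = −89.5 − (−101.12) = 11.62 dB → 11.6 dB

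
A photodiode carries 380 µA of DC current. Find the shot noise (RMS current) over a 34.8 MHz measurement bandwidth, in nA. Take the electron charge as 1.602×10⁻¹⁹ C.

I_n = √(2qI·B)
2qI·B = 2 × 1.602×10⁻¹⁹ × 3.80×10⁻⁴ × 3.48×10⁷ = 4.24×10⁻¹⁵ A²
I_n = √(4.24×10⁻¹⁵) = 6.51×10⁻⁸ A = 65.1 nA

65.1 nA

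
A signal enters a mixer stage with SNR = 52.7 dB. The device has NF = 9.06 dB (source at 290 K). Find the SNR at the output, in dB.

43.64 dB

By definition F = SNR_in/SNR_out, so in dB: SNR_out = SNR_in − NF
SNR_out = 52.7 − 9.06 = 43.64 dB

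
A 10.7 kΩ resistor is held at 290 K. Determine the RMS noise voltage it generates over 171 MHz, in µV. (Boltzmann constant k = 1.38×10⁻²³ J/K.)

V_n = √(4kTRB)
4kTRB = 4 × 1.38×10⁻²³ × 290 × 1.07×10⁴ × 1.71×10⁸ = 2.93×10⁻⁸ V²
V_n = √(2.93×10⁻⁸) = 1.71×10⁻⁴ V = 171 µV

171 µV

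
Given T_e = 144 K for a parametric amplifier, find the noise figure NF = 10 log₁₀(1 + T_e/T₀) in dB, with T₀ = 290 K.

1.75 dB

F = 1 + T_e/T₀ = 1 + 144/290 = 1.49655
NF = 10 log₁₀(1.49655) = 1.75 dB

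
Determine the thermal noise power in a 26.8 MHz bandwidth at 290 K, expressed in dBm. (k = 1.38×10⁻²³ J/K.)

−99.7 dBm

P_n = kTB = 1.38×10⁻²³ × 290 × 2.68×10⁷ = 1.07×10⁻¹³ W
In dBm: 10 log₁₀(1.07×10⁻¹³ / 10⁻³) = −99.7 dBm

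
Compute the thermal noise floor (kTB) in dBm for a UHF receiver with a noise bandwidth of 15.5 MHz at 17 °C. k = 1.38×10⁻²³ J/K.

T = 17 °C + 273.15 = 290.15 K
P_n = kTB = 1.38×10⁻²³ × 290.15 × 1.55×10⁷ = 6.21×10⁻¹⁴ W
In dBm: 10 log₁₀(6.21×10⁻¹⁴ / 10⁻³) = −102.1 dBm

−102.1 dBm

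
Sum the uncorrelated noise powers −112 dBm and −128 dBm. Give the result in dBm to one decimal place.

Convert to linear, add, convert back:
P₁ = 6.31×10⁻¹⁵ W, P₂ = 1.58×10⁻¹⁶ W
P_tot = 6.47×10⁻¹⁵ W → 10 log₁₀(P_tot / 10⁻³) = −111.9 dBm

−111.9 dBm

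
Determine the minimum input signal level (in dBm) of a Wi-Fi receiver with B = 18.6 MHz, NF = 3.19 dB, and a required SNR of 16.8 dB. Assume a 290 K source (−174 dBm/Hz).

−81.3 dBm

Sensitivity = −174 + 10 log₁₀(B) + NF + SNR_min
= −174 + 72.7 + 3.19 + 16.8
= −81.31 dBm → −81.3 dBm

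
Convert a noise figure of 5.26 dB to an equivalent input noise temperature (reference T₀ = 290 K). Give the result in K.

684 K

F = 10^(5.26/10) = 3.35738
T_e = (F − 1)·T₀ = (3.35738 − 1) × 290 = 684 K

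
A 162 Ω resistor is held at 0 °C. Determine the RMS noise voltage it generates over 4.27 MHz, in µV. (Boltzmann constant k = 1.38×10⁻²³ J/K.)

T = 0 °C + 273.15 = 273.15 K
V_n = √(4kTRB)
4kTRB = 4 × 1.38×10⁻²³ × 273.15 × 1.62×10² × 4.27×10⁶ = 1.04×10⁻¹¹ V²
V_n = √(1.04×10⁻¹¹) = 3.23×10⁻⁶ V = 3.23 µV

3.23 µV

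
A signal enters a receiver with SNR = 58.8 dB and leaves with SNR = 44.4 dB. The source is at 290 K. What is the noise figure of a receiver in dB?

14.4 dB

NF (dB) = SNR_in(dB) − SNR_out(dB) when the source is at T₀
NF = 58.8 − 44.4 = 14.4 dB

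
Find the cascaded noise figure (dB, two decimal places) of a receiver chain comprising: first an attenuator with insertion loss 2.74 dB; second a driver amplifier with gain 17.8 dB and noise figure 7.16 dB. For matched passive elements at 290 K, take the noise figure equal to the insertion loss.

Convert to linear (a loss of L dB is a gain of −L dB): F_i = 10^(NF_i/10), G_i = 10^(G_i,dB/10)
  Stage 1: F_1 = 10^(2.74/10) = 1.879, G_1 = 10^(−2.74/10) = 0.5321
  Stage 2: F_2 = 10^(7.16/10) = 5.200, G_2 = 10^(17.8/10) = 60.26
Friis cascade:
  F = 1.879 + (5.200 − 1)/0.5321 = 9.772
NF = 10 log₁₀(9.772) = 9.90 dB

9.90 dB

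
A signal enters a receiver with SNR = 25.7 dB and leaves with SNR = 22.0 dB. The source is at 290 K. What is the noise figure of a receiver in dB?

3.7 dB

NF (dB) = SNR_in(dB) − SNR_out(dB) when the source is at T₀
NF = 25.7 − 22.0 = 3.7 dB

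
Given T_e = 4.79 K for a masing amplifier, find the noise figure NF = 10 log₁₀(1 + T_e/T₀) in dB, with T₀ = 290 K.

0.071 dB

F = 1 + T_e/T₀ = 1 + 4.79/290 = 1.01652
NF = 10 log₁₀(1.01652) = 0.071 dB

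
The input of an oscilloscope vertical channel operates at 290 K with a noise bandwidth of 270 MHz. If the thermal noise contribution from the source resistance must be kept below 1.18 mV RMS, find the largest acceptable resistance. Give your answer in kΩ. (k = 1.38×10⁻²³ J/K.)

Johnson–Nyquist: V_n = √(4kTRB) ⇒ R = V_n² / (4kTB)
4kTB = 4 × 1.38×10⁻²³ × 290 × 2.70×10⁸ = 4.32×10⁻¹²
R = (1.18×10⁻³)² / 4.32×10⁻¹² = 3.22×10⁵ Ω = 322 kΩ

322 kΩ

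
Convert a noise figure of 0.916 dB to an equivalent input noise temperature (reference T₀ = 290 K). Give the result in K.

68.1 K

F = 10^(0.916/10) = 1.23481
T_e = (F − 1)·T₀ = (1.23481 − 1) × 290 = 68.1 K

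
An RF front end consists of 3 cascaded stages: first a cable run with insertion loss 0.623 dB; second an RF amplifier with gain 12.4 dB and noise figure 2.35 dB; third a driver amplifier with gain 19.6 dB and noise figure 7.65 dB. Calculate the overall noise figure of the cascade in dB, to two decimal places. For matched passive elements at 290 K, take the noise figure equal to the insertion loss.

Convert to linear (a loss of L dB is a gain of −L dB): F_i = 10^(NF_i/10), G_i = 10^(G_i,dB/10)
  Stage 1: F_1 = 10^(0.623/10) = 1.154, G_1 = 10^(−0.623/10) = 0.8664
  Stage 2: F_2 = 10^(2.35/10) = 1.718, G_2 = 10^(12.4/10) = 17.38
  Stage 3: F_3 = 10^(7.65/10) = 5.821, G_3 = 10^(19.6/10) = 91.20
Friis cascade:
  F = 1.154 + (1.718 − 1)/0.8664 + (5.821 − 1)/15.06 = 2.303
NF = 10 log₁₀(2.303) = 3.62 dB

3.62 dB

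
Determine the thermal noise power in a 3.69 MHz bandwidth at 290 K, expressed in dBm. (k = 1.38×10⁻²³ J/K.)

−108.3 dBm

P_n = kTB = 1.38×10⁻²³ × 290 × 3.69×10⁶ = 1.48×10⁻¹⁴ W
In dBm: 10 log₁₀(1.48×10⁻¹⁴ / 10⁻³) = −108.3 dBm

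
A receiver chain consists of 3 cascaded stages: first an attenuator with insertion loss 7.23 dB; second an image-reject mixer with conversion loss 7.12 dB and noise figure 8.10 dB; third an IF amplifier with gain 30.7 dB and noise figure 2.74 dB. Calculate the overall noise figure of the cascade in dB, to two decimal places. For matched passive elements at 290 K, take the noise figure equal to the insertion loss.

17.64 dB

Convert to linear (a loss of L dB is a gain of −L dB): F_i = 10^(NF_i/10), G_i = 10^(G_i,dB/10)
  Stage 1: F_1 = 10^(7.23/10) = 5.284, G_1 = 10^(−7.23/10) = 0.1892
  Stage 2: F_2 = 10^(8.10/10) = 6.457, G_2 = 10^(−7.12/10) = 0.1941
  Stage 3: F_3 = 10^(2.74/10) = 1.879, G_3 = 10^(30.7/10) = 1175
Friis cascade:
  F = 5.284 + (6.457 − 1)/0.1892 + (1.879 − 1)/0.03673 = 58.06
NF = 10 log₁₀(58.06) = 17.64 dB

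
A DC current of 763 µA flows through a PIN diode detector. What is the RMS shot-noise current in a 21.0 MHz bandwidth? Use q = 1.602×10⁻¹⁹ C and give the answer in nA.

71.7 nA

I_n = √(2qI·B)
2qI·B = 2 × 1.602×10⁻¹⁹ × 7.63×10⁻⁴ × 2.10×10⁷ = 5.13×10⁻¹⁵ A²
I_n = √(5.13×10⁻¹⁵) = 7.17×10⁻⁸ A = 71.7 nA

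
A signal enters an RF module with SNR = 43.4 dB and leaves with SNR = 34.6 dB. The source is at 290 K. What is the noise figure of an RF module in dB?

NF (dB) = SNR_in(dB) − SNR_out(dB) when the source is at T₀
NF = 43.4 − 34.6 = 8.8 dB

8.8 dB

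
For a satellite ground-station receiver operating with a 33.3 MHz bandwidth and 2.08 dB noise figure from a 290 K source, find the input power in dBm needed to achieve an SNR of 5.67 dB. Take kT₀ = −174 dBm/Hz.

Sensitivity = −174 + 10 log₁₀(B) + NF + SNR_min
= −174 + 75.22 + 2.08 + 5.67
= −91.03 dBm → −91.0 dBm

−91.0 dBm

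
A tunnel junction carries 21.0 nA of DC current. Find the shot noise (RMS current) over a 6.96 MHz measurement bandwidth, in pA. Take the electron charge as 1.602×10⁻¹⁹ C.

I_n = √(2qI·B)
2qI·B = 2 × 1.602×10⁻¹⁹ × 2.10×10⁻⁸ × 6.96×10⁶ = 4.68×10⁻²⁰ A²
I_n = √(4.68×10⁻²⁰) = 2.16×10⁻¹⁰ A = 216 pA

216 pA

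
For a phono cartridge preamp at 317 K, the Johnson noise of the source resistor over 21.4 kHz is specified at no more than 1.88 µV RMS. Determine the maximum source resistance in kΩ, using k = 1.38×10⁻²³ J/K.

9.44 kΩ

Johnson–Nyquist: V_n = √(4kTRB) ⇒ R = V_n² / (4kTB)
4kTB = 4 × 1.38×10⁻²³ × 317 × 2.14×10⁴ = 3.74×10⁻¹⁶
R = (1.88×10⁻⁶)² / 3.74×10⁻¹⁶ = 9.44×10³ Ω = 9.44 kΩ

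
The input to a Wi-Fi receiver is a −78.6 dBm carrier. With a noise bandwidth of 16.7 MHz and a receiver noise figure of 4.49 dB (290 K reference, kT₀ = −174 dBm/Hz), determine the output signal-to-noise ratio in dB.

18.7 dB

Noise floor: N = −174 + 10 log₁₀(B) + NF
10 log₁₀(1.67×10⁷) = 72.23 dB
N = −174 + 72.23 + 4.49 = −97.28 dBm
SNR = P_sig − N = −78.6 − (−97.28) = 18.68 dB → 18.7 dB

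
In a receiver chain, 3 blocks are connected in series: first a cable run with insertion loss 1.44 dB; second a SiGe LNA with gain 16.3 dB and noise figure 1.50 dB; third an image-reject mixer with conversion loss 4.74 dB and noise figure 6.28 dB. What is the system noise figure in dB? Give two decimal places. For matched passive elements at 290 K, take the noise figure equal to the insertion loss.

3.17 dB

Convert to linear (a loss of L dB is a gain of −L dB): F_i = 10^(NF_i/10), G_i = 10^(G_i,dB/10)
  Stage 1: F_1 = 10^(1.44/10) = 1.393, G_1 = 10^(−1.44/10) = 0.7178
  Stage 2: F_2 = 10^(1.50/10) = 1.413, G_2 = 10^(16.3/10) = 42.66
  Stage 3: F_3 = 10^(6.28/10) = 4.246, G_3 = 10^(−4.74/10) = 0.3357
Friis cascade:
  F = 1.393 + (1.413 − 1)/0.7178 + (4.246 − 1)/30.62 = 2.074
NF = 10 log₁₀(2.074) = 3.17 dB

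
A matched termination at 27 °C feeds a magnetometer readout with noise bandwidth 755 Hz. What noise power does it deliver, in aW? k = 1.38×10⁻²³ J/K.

T = 27 °C + 273.15 = 300.15 K
P_n = kTB = 1.38×10⁻²³ × 300.15 × 7.55×10² = 3.13×10⁻¹⁸ W = 3.13 aW

3.13 aW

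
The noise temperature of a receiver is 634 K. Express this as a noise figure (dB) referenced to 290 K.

5.03 dB

F = 1 + T_e/T₀ = 1 + 634/290 = 3.18621
NF = 10 log₁₀(3.18621) = 5.03 dB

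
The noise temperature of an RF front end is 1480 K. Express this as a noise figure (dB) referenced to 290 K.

7.86 dB

F = 1 + T_e/T₀ = 1 + 1480/290 = 6.10345
NF = 10 log₁₀(6.10345) = 7.86 dB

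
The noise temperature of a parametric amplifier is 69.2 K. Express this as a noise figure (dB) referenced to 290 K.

0.929 dB

F = 1 + T_e/T₀ = 1 + 69.2/290 = 1.23862
NF = 10 log₁₀(1.23862) = 0.929 dB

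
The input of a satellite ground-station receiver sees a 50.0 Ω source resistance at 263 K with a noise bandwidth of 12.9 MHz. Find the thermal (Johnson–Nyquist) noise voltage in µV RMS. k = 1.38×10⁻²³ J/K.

V_n = √(4kTRB)
4kTRB = 4 × 1.38×10⁻²³ × 263 × 5.00×10¹ × 1.29×10⁷ = 9.36×10⁻¹² V²
V_n = √(9.36×10⁻¹²) = 3.06×10⁻⁶ V = 3.06 µV

3.06 µV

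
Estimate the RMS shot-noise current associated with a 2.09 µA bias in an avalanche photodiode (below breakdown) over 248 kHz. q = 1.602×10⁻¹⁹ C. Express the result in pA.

I_n = √(2qI·B)
2qI·B = 2 × 1.602×10⁻¹⁹ × 2.09×10⁻⁶ × 2.48×10⁵ = 1.66×10⁻¹⁹ A²
I_n = √(1.66×10⁻¹⁹) = 4.08×10⁻¹⁰ A = 408 pA

408 pA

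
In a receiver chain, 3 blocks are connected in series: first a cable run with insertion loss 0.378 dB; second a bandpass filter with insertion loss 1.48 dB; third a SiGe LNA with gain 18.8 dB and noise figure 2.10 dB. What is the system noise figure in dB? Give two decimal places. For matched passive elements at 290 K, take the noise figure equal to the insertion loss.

Convert to linear (a loss of L dB is a gain of −L dB): F_i = 10^(NF_i/10), G_i = 10^(G_i,dB/10)
  Stage 1: F_1 = 10^(0.378/10) = 1.091, G_1 = 10^(−0.378/10) = 0.9166
  Stage 2: F_2 = 10^(1.48/10) = 1.406, G_2 = 10^(−1.48/10) = 0.7112
  Stage 3: F_3 = 10^(2.10/10) = 1.622, G_3 = 10^(18.8/10) = 75.86
Friis cascade:
  F = 1.091 + (1.406 − 1)/0.9166 + (1.622 − 1)/0.6519 = 2.488
NF = 10 log₁₀(2.488) = 3.96 dB

3.96 dB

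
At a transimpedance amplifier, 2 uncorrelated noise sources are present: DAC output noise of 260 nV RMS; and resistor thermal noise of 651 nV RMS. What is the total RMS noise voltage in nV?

Uncorrelated sources add in power (mean-square): V_tot = √(ΣV_i²)
V_tot = √[(2.60×10⁻⁷)² + (6.51×10⁻⁷)²] = 7.01×10⁻⁷ V = 701 nV

701 nV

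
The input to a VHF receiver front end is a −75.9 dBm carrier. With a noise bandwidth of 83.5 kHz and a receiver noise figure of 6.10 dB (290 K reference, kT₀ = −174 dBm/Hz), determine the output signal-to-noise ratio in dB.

42.8 dB

Noise floor: N = −174 + 10 log₁₀(B) + NF
10 log₁₀(8.35×10⁴) = 49.22 dB
N = −174 + 49.22 + 6.10 = −118.68 dBm
SNR = P_sig − N = −75.9 − (−118.68) = 42.78 dB → 42.8 dB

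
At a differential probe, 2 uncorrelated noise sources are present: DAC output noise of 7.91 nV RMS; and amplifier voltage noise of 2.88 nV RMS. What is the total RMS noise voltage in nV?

8.42 nV

Uncorrelated sources add in power (mean-square): V_tot = √(ΣV_i²)
V_tot = √[(7.91×10⁻⁹)² + (2.88×10⁻⁹)²] = 8.42×10⁻⁹ V = 8.42 nV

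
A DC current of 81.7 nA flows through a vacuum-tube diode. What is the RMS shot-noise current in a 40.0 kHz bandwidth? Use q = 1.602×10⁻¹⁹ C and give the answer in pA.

32.4 pA

I_n = √(2qI·B)
2qI·B = 2 × 1.602×10⁻¹⁹ × 8.17×10⁻⁸ × 4.00×10⁴ = 1.05×10⁻²¹ A²
I_n = √(1.05×10⁻²¹) = 3.24×10⁻¹¹ A = 32.4 pA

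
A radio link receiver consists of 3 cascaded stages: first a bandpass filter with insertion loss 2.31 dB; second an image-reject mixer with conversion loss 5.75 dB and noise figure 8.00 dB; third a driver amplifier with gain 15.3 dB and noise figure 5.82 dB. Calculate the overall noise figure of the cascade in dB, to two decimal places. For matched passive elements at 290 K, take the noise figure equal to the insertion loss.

14.59 dB

Convert to linear (a loss of L dB is a gain of −L dB): F_i = 10^(NF_i/10), G_i = 10^(G_i,dB/10)
  Stage 1: F_1 = 10^(2.31/10) = 1.702, G_1 = 10^(−2.31/10) = 0.5875
  Stage 2: F_2 = 10^(8.00/10) = 6.310, G_2 = 10^(−5.75/10) = 0.2661
  Stage 3: F_3 = 10^(5.82/10) = 3.819, G_3 = 10^(15.3/10) = 33.88
Friis cascade:
  F = 1.702 + (6.310 − 1)/0.5875 + (3.819 − 1)/0.1563 = 28.78
NF = 10 log₁₀(28.78) = 14.59 dB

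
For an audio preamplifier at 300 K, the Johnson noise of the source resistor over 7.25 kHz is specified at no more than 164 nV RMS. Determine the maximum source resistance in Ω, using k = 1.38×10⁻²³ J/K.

Johnson–Nyquist: V_n = √(4kTRB) ⇒ R = V_n² / (4kTB)
4kTB = 4 × 1.38×10⁻²³ × 300 × 7.25×10³ = 1.20×10⁻¹⁶
R = (1.64×10⁻⁷)² / 1.20×10⁻¹⁶ = 2.24×10² Ω = 224 Ω

224 Ω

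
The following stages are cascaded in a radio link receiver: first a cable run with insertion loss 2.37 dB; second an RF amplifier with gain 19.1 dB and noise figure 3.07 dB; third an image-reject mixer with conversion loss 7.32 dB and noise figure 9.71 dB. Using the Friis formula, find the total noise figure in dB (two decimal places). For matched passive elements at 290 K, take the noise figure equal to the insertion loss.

Convert to linear (a loss of L dB is a gain of −L dB): F_i = 10^(NF_i/10), G_i = 10^(G_i,dB/10)
  Stage 1: F_1 = 10^(2.37/10) = 1.726, G_1 = 10^(−2.37/10) = 0.5794
  Stage 2: F_2 = 10^(3.07/10) = 2.028, G_2 = 10^(19.1/10) = 81.28
  Stage 3: F_3 = 10^(9.71/10) = 9.354, G_3 = 10^(−7.32/10) = 0.1854
Friis cascade:
  F = 1.726 + (2.028 − 1)/0.5794 + (9.354 − 1)/47.10 = 3.677
NF = 10 log₁₀(3.677) = 5.65 dB

5.65 dB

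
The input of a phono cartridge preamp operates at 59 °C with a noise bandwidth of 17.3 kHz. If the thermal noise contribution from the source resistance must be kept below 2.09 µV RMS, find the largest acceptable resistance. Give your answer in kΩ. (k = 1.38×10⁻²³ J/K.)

T = 59 °C + 273.15 = 332.15 K
Johnson–Nyquist: V_n = √(4kTRB) ⇒ R = V_n² / (4kTB)
4kTB = 4 × 1.38×10⁻²³ × 332.15 × 1.73×10⁴ = 3.17×10⁻¹⁶
R = (2.09×10⁻⁶)² / 3.17×10⁻¹⁶ = 1.38×10⁴ Ω = 13.8 kΩ

13.8 kΩ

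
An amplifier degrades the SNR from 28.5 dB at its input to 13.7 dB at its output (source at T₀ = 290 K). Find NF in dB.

14.8 dB

NF (dB) = SNR_in(dB) − SNR_out(dB) when the source is at T₀
NF = 28.5 − 13.7 = 14.8 dB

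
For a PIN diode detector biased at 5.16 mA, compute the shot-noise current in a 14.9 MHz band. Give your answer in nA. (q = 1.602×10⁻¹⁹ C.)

157 nA

I_n = √(2qI·B)
2qI·B = 2 × 1.602×10⁻¹⁹ × 5.16×10⁻³ × 1.49×10⁷ = 2.46×10⁻¹⁴ A²
I_n = √(2.46×10⁻¹⁴) = 1.57×10⁻⁷ A = 157 nA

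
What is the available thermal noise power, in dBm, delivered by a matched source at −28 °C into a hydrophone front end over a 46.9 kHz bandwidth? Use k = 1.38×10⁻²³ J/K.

−128.0 dBm

T = −28 °C + 273.15 = 245.15 K
P_n = kTB = 1.38×10⁻²³ × 245.15 × 4.69×10⁴ = 1.59×10⁻¹⁶ W
In dBm: 10 log₁₀(1.59×10⁻¹⁶ / 10⁻³) = −128.0 dBm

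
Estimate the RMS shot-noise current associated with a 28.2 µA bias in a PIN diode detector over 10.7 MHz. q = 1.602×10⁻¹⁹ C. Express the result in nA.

9.83 nA

I_n = √(2qI·B)
2qI·B = 2 × 1.602×10⁻¹⁹ × 2.82×10⁻⁵ × 1.07×10⁷ = 9.67×10⁻¹⁷ A²
I_n = √(9.67×10⁻¹⁷) = 9.83×10⁻⁹ A = 9.83 nA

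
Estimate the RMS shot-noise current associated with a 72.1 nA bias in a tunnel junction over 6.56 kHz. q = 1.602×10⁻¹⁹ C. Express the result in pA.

I_n = √(2qI·B)
2qI·B = 2 × 1.602×10⁻¹⁹ × 7.21×10⁻⁸ × 6.56×10³ = 1.52×10⁻²² A²
I_n = √(1.52×10⁻²²) = 1.23×10⁻¹¹ A = 12.3 pA

12.3 pA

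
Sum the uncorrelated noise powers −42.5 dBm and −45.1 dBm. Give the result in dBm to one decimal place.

−40.6 dBm

Convert to linear, add, convert back:
P₁ = 5.62×10⁻⁸ W, P₂ = 3.09×10⁻⁸ W
P_tot = 8.71×10⁻⁸ W → 10 log₁₀(P_tot / 10⁻³) = −40.6 dBm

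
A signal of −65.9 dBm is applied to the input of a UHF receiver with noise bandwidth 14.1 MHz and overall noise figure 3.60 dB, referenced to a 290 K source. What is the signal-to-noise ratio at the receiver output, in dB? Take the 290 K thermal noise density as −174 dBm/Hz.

Noise floor: N = −174 + 10 log₁₀(B) + NF
10 log₁₀(1.41×10⁷) = 71.49 dB
N = −174 + 71.49 + 3.60 = −98.91 dBm
SNR = P_sig − N = −65.9 − (−98.91) = 33.01 dB → 33.0 dB

33.0 dB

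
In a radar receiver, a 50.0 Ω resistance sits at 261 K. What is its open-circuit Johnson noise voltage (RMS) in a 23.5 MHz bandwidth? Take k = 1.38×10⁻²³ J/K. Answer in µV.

V_n = √(4kTRB)
4kTRB = 4 × 1.38×10⁻²³ × 261 × 5.00×10¹ × 2.35×10⁷ = 1.69×10⁻¹¹ V²
V_n = √(1.69×10⁻¹¹) = 4.11×10⁻⁶ V = 4.11 µV

4.11 µV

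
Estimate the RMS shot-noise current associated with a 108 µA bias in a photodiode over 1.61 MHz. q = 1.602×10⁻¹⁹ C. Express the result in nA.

7.46 nA

I_n = √(2qI·B)
2qI·B = 2 × 1.602×10⁻¹⁹ × 1.08×10⁻⁴ × 1.61×10⁶ = 5.57×10⁻¹⁷ A²
I_n = √(5.57×10⁻¹⁷) = 7.46×10⁻⁹ A = 7.46 nA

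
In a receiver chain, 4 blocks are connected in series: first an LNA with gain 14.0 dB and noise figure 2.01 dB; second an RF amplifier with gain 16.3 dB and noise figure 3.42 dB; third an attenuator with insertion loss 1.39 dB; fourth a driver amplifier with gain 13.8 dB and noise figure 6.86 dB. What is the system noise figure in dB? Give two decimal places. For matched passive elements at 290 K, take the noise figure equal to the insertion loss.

2.15 dB

Convert to linear (a loss of L dB is a gain of −L dB): F_i = 10^(NF_i/10), G_i = 10^(G_i,dB/10)
  Stage 1: F_1 = 10^(2.01/10) = 1.589, G_1 = 10^(14.0/10) = 25.12
  Stage 2: F_2 = 10^(3.42/10) = 2.198, G_2 = 10^(16.3/10) = 42.66
  Stage 3: F_3 = 10^(1.39/10) = 1.377, G_3 = 10^(−1.39/10) = 0.7261
  Stage 4: F_4 = 10^(6.86/10) = 4.853, G_4 = 10^(13.8/10) = 23.99
Friis cascade:
  F = 1.589 + (2.198 − 1)/25.12 + (1.377 − 1)/1072 + (4.853 − 1)/778.0 = 1.642
NF = 10 log₁₀(1.642) = 2.15 dB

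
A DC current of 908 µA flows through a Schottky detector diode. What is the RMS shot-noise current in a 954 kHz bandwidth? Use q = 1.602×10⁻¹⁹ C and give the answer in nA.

16.7 nA

I_n = √(2qI·B)
2qI·B = 2 × 1.602×10⁻¹⁹ × 9.08×10⁻⁴ × 9.54×10⁵ = 2.78×10⁻¹⁶ A²
I_n = √(2.78×10⁻¹⁶) = 1.67×10⁻⁸ A = 16.7 nA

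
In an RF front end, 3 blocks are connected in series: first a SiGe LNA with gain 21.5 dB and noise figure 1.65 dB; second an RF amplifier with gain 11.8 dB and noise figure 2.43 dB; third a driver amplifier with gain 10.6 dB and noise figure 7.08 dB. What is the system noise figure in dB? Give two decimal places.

Convert to linear (a loss of L dB is a gain of −L dB): F_i = 10^(NF_i/10), G_i = 10^(G_i,dB/10)
  Stage 1: F_1 = 10^(1.65/10) = 1.462, G_1 = 10^(21.5/10) = 141.3
  Stage 2: F_2 = 10^(2.43/10) = 1.750, G_2 = 10^(11.8/10) = 15.14
  Stage 3: F_3 = 10^(7.08/10) = 5.105, G_3 = 10^(10.6/10) = 11.48
Friis cascade:
  F = 1.462 + (1.750 − 1)/141.3 + (5.105 − 1)/2138 = 1.469
NF = 10 log₁₀(1.469) = 1.67 dB

1.67 dB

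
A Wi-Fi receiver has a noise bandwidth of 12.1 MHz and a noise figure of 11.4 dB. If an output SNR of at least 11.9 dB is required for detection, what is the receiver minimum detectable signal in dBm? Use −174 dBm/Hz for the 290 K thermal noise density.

Sensitivity = −174 + 10 log₁₀(B) + NF + SNR_min
= −174 + 70.83 + 11.4 + 11.9
= −79.87 dBm → −79.9 dBm

−79.9 dBm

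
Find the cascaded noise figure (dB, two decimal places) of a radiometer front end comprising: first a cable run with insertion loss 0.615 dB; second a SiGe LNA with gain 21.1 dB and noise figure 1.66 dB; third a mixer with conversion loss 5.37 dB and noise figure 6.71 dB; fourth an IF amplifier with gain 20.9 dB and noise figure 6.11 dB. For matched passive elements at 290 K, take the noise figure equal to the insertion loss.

2.59 dB

Convert to linear (a loss of L dB is a gain of −L dB): F_i = 10^(NF_i/10), G_i = 10^(G_i,dB/10)
  Stage 1: F_1 = 10^(0.615/10) = 1.152, G_1 = 10^(−0.615/10) = 0.8680
  Stage 2: F_2 = 10^(1.66/10) = 1.466, G_2 = 10^(21.1/10) = 128.8
  Stage 3: F_3 = 10^(6.71/10) = 4.688, G_3 = 10^(−5.37/10) = 0.2904
  Stage 4: F_4 = 10^(6.11/10) = 4.083, G_4 = 10^(20.9/10) = 123.0
Friis cascade:
  F = 1.152 + (1.466 − 1)/0.8680 + (4.688 − 1)/111.8 + (4.083 − 1)/32.47 = 1.816
NF = 10 log₁₀(1.816) = 2.59 dB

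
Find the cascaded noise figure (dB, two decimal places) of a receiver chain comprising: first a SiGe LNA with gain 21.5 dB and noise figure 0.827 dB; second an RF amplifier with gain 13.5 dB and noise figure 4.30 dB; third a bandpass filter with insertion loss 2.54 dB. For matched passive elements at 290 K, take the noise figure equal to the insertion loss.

Convert to linear (a loss of L dB is a gain of −L dB): F_i = 10^(NF_i/10), G_i = 10^(G_i,dB/10)
  Stage 1: F_1 = 10^(0.827/10) = 1.210, G_1 = 10^(21.5/10) = 141.3
  Stage 2: F_2 = 10^(4.30/10) = 2.692, G_2 = 10^(13.5/10) = 22.39
  Stage 3: F_3 = 10^(2.54/10) = 1.795, G_3 = 10^(−2.54/10) = 0.5572
Friis cascade:
  F = 1.210 + (2.692 − 1)/141.3 + (1.795 − 1)/3162 = 1.222
NF = 10 log₁₀(1.222) = 0.87 dB

0.87 dB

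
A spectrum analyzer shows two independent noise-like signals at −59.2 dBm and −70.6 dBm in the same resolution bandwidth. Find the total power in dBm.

−58.9 dBm

Convert to linear, add, convert back:
P₁ = 1.20×10⁻⁹ W, P₂ = 8.71×10⁻¹¹ W
P_tot = 1.29×10⁻⁹ W → 10 log₁₀(P_tot / 10⁻³) = −58.9 dBm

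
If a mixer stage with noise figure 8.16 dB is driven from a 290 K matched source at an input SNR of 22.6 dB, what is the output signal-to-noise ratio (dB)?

By definition F = SNR_in/SNR_out, so in dB: SNR_out = SNR_in − NF
SNR_out = 22.6 − 8.16 = 14.44 dB

14.44 dB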